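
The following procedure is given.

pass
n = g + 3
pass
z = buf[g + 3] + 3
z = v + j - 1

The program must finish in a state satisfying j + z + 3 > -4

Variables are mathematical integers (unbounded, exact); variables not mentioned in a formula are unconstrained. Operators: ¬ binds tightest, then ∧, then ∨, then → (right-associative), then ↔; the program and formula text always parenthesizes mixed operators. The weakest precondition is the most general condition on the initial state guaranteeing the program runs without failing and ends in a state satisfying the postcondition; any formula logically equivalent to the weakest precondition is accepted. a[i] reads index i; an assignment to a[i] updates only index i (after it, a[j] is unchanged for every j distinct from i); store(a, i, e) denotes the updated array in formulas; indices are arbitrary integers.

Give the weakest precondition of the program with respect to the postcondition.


Working backward. After the program, the postcondition j + z + 3 > -4 must hold; in canonical form it is j + z > -7.
Before z := v + j - 1: 2*j + v > -6
Before z := buf[g + 3] + 3: 2*j + v > -6
Before skip: 2*j + v > -6
Before n := g + 3: 2*j + v > -6
Before skip: 2*j + v > -6
Answer: WP = 2*j + v > -6


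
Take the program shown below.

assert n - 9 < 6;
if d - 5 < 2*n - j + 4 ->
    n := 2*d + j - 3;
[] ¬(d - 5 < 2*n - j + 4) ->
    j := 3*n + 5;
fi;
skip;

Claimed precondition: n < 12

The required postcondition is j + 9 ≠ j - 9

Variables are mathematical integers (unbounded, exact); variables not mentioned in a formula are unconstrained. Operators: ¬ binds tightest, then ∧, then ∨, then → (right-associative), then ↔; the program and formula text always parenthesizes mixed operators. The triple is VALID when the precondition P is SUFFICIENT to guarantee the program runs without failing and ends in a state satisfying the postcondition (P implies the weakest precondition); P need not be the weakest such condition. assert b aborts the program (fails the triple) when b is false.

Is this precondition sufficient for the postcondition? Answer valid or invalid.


Working backward. After the program, the postcondition j + 9 ≠ j - 9 must hold; in canonical form it is true.
Before skip: true
Then branch requires true; else branch requires true.
Before the if: true
Before assert n - 9 < 6: n < 15
The weakest precondition is n < 15.
Check whether n < 12 implies it.
Every state satisfying the precondition satisfies the weakest precondition: the implication holds.
Answer: valid


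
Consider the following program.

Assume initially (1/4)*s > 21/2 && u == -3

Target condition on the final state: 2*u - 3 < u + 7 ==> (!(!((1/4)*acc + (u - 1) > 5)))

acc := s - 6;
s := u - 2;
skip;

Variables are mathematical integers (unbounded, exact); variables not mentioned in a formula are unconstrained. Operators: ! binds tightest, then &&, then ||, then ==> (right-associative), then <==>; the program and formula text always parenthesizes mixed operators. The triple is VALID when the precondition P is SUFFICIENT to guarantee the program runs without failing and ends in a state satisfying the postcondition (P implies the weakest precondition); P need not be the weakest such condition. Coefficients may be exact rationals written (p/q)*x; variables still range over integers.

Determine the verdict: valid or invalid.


Working backward. After the program, the postcondition 2*u - 3 < u + 7 ==> (!(!((1/4)*acc + (u - 1) > 5))) must hold; in canonical form it is u < 10 ==> (1/4)*acc + u > 6.
Before skip: u < 10 ==> (1/4)*acc + u > 6
Before s := u - 2: u < 10 ==> (1/4)*acc + u > 6
Before acc := s - 6: u < 10 ==> (1/4)*s + u > 15/2
The weakest precondition is u < 10 ==> (1/4)*s + u > 15/2.
Check whether (1/4)*s > 21/2 && u == -3 implies it.
Every state satisfying the precondition satisfies the weakest precondition: the implication holds.
Answer: valid


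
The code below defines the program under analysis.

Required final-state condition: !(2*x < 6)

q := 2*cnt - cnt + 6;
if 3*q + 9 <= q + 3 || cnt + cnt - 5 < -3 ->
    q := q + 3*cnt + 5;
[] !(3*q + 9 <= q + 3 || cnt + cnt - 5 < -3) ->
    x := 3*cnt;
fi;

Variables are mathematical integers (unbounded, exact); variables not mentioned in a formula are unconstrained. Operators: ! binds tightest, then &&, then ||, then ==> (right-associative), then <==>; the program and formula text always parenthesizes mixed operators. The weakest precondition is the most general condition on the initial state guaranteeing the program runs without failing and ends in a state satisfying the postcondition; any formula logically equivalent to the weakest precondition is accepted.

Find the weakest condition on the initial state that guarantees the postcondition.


Working backward. After the program, !(2*x < 6) must hold.
Then branch requires !(2*x < 6); else branch requires !(6*cnt < 6).
Before the if: ((2*q <= -6 || 2*cnt < 2) ==> (!(2*x < 6))) && ((!(2*q <= -6 || 2*cnt < 2)) ==> (!(6*cnt < 6)))
Before q := 2*cnt - cnt + 6: ((2*cnt <= -18 || 2*cnt < 2) ==> (!(2*x < 6))) && ((!(2*cnt <= -18 || 2*cnt < 2)) ==> (!(6*cnt < 6)))
Answer: WP = ((2*cnt <= -18 || 2*cnt < 2) ==> (!(2*x < 6))) && ((!(2*cnt <= -18 || 2*cnt < 2)) ==> (!(6*cnt < 6)))


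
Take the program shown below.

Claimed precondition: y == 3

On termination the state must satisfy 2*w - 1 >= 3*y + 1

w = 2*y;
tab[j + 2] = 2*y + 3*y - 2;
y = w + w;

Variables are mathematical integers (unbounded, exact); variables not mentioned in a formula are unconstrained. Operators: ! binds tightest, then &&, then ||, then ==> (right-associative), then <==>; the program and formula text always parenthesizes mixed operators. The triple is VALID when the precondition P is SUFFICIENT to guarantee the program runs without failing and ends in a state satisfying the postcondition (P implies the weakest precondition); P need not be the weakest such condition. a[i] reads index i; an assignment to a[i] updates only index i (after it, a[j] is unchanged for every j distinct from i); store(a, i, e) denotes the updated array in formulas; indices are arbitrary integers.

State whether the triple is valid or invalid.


Working backward. After the program, the postcondition 2*w - 1 >= 3*y + 1 must hold; in canonical form it is 2*w >= 3*y + 2.
Before y := w + w: 4*w <= -2
Before tab[j + 2] := 2*y + 3*y - 2: 4*w <= -2
Before w := 2*y: 8*y <= -2
The weakest precondition is 8*y <= -2.
Check whether y == 3 implies it.
Countermodel: at the initial state y = 3, the precondition holds but the weakest precondition fails.
Answer: invalid


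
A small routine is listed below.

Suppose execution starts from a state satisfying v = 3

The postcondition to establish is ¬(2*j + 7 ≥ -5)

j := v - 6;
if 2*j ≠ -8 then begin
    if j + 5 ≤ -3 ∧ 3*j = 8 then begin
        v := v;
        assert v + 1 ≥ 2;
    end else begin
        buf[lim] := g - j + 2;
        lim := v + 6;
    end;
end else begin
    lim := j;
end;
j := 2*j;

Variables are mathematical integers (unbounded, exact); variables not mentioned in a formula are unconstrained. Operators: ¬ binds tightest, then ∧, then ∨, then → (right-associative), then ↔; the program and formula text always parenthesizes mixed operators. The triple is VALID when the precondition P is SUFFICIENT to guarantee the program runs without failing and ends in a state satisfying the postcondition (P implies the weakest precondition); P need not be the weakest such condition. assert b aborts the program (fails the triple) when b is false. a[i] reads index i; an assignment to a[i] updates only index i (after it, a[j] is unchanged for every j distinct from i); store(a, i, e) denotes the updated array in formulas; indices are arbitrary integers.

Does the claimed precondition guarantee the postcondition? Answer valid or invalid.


Working backward. After the program, the postcondition ¬(2*j + 7 ≥ -5) must hold; in canonical form it is ¬(2*j ≥ -12).
Before j := 2*j: ¬(4*j ≥ -12)
Then branch requires ((j ≤ -8 ∧ 3*j = 8) → (v ≥ 1 ∧ (¬(4*j ≥ -12)))) ∧ ((¬(j ≤ -8 ∧ 3*j = 8)) → (¬(4*j ≥ -12))); else branch requires ¬(4*j ≥ -12).
Before the if: (2*j ≠ -8 → (((j ≤ -8 ∧ 3*j = 8) → (v ≥ 1 ∧ (¬(4*j ≥ -12)))) ∧ ((¬(j ≤ -8 ∧ 3*j = 8)) → (¬(4*j ≥ -12))))) ∧ ((¬(2*j ≠ -8)) → (¬(4*j ≥ -12)))
Before j := v - 6: (2*v ≠ 4 → (((v ≤ -2 ∧ 3*v = 26) → (v ≥ 1 ∧ (¬(4*v ≥ 12)))) ∧ ((¬(v ≤ -2 ∧ 3*v = 26)) → (¬(4*v ≥ 12))))) ∧ ((¬(2*v ≠ 4)) → (¬(4*v ≥ 12)))
The weakest precondition is (2*v ≠ 4 → (((v ≤ -2 ∧ 3*v = 26) → (v ≥ 1 ∧ (¬(4*v ≥ 12)))) ∧ ((¬(v ≤ -2 ∧ 3*v = 26)) → (¬(4*v ≥ 12))))) ∧ ((¬(2*v ≠ 4)) → (¬(4*v ≥ 12))).
Check whether v = 3 implies it.
Countermodel: at the initial state v = 3, the precondition holds but the weakest precondition fails.
Answer: invalid


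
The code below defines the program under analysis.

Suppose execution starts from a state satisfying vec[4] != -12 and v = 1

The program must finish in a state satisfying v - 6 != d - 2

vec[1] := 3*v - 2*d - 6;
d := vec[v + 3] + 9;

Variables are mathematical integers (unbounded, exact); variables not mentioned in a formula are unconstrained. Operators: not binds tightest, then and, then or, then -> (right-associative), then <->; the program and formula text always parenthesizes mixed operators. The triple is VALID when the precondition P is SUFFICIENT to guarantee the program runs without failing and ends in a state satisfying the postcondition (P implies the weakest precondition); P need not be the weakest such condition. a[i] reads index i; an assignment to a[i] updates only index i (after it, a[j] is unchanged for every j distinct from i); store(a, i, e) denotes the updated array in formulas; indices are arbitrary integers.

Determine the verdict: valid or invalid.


Working backward. After the program, the postcondition v - 6 != d - 2 must hold; in canonical form it is v != d + 4.
Before d := vec[v + 3] + 9: v != vec[v + 3] + 13
Before vec[1] := 3*v - 2*d - 6: v != store(vec, 1, -2*d + 3*v - 6)[v + 3] + 13
The weakest precondition is v != store(vec, 1, -2*d + 3*v - 6)[v + 3] + 13.
Check whether vec[4] != -12 and v = 1 implies it.
Every state satisfying the precondition satisfies the weakest precondition: the implication holds.
Answer: valid


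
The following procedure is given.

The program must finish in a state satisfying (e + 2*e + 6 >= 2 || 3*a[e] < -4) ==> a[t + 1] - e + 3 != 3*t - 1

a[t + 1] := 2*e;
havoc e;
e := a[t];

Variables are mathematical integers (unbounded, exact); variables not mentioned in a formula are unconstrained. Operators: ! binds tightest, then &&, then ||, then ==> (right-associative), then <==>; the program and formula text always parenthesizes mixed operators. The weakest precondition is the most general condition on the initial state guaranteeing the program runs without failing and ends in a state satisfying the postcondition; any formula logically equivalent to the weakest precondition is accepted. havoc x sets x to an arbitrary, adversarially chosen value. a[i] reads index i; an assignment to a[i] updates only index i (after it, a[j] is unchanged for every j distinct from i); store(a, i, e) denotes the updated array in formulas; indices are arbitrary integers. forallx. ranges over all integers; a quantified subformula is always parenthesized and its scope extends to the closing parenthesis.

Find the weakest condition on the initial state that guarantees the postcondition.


Working backward. After the program, the postcondition (e + 2*e + 6 >= 2 || 3*a[e] < -4) ==> a[t + 1] - e + 3 != 3*t - 1 must hold; in canonical form it is (3*e >= -4 || 3*a[e] < -4) ==> a[t + 1] != e + 3*t - 4.
Before e := a[t]: (3*a[t] >= -4 || 3*a[a[t]] < -4) ==> a[t + 1] != a[t] + 3*t - 4
Before havoc e: (3*a[t] >= -4 || 3*a[a[t]] < -4) ==> a[t + 1] != a[t] + 3*t - 4
Before a[t + 1] := 2*e: (3*store(a, t + 1, 2*e)[t] >= -4 || 3*store(a, t + 1, 2*e)[store(a, t + 1, 2*e)[t]] < -4) ==> store(a, t + 1, 2*e)[t + 1] != store(a, t + 1, 2*e)[t] + 3*t - 4
Answer: WP = (3*store(a, t + 1, 2*e)[t] >= -4 || 3*store(a, t + 1, 2*e)[store(a, t + 1, 2*e)[t]] < -4) ==> store(a, t + 1, 2*e)[t + 1] != store(a, t + 1, 2*e)[t] + 3*t - 4


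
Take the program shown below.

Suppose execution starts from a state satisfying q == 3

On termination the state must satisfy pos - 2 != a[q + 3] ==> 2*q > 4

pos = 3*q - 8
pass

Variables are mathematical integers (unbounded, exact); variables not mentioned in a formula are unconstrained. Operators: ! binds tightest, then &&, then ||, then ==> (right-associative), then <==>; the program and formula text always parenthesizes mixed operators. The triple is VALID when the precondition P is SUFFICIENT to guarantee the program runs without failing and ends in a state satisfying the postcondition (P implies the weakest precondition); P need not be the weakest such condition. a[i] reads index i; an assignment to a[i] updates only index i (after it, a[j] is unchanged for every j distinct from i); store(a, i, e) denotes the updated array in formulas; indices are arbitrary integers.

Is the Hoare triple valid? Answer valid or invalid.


Working backward. After the program, the postcondition pos - 2 != a[q + 3] ==> 2*q > 4 must hold; in canonical form it is pos != a[q + 3] + 2 ==> 2*q > 4.
Before skip: pos != a[q + 3] + 2 ==> 2*q > 4
Before pos := 3*q - 8: 3*q != a[q + 3] + 10 ==> 2*q > 4
The weakest precondition is 3*q != a[q + 3] + 10 ==> 2*q > 4.
Check whether q == 3 implies it.
Every state satisfying the precondition satisfies the weakest precondition: the implication holds.
Answer: valid


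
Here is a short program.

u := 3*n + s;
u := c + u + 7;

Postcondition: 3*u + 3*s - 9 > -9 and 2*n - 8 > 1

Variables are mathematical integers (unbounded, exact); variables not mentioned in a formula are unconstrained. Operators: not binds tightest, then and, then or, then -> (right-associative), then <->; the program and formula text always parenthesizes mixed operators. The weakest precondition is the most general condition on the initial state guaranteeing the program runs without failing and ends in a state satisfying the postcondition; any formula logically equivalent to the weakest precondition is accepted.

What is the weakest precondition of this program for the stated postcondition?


Working backward. After the program, the postcondition 3*u + 3*s - 9 > -9 and 2*n - 8 > 1 must hold; in canonical form it is 3*s + 3*u > 0 and 2*n > 9.
Before u := c + u + 7: 3*c + 3*s + 3*u > -21 and 2*n > 9
Before u := 3*n + s: 3*c + 9*n + 6*s > -21 and 2*n > 9
Answer: WP = 3*c + 9*n + 6*s > -21 and 2*n > 9


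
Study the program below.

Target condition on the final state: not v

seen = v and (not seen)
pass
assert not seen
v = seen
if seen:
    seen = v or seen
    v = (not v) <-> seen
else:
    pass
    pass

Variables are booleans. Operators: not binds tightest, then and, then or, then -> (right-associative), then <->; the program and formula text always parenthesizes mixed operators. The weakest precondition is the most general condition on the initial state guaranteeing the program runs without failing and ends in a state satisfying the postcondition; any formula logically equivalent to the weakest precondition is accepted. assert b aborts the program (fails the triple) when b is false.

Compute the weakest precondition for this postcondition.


Working backward. After the program, not v must hold.
Then branch requires not ((not v) <-> (v or seen)); else branch requires not v.
Before the if: (seen -> (not ((not v) <-> (v or seen)))) and ((not seen) -> (not v))
Before v := seen: seen -> (not ((not seen) <-> seen))
Before assert not seen: (not seen) and (seen -> (not ((not seen) <-> seen)))
Before skip: (not seen) and (seen -> (not ((not seen) <-> seen)))
Before seen := v and (not seen): (not (v and (not seen))) and ((v and (not seen)) -> (not ((not (v and (not seen))) <-> (v and (not seen)))))
Answer: WP = (not (v and (not seen))) and ((v and (not seen)) -> (not ((not (v and (not seen))) <-> (v and (not seen)))))


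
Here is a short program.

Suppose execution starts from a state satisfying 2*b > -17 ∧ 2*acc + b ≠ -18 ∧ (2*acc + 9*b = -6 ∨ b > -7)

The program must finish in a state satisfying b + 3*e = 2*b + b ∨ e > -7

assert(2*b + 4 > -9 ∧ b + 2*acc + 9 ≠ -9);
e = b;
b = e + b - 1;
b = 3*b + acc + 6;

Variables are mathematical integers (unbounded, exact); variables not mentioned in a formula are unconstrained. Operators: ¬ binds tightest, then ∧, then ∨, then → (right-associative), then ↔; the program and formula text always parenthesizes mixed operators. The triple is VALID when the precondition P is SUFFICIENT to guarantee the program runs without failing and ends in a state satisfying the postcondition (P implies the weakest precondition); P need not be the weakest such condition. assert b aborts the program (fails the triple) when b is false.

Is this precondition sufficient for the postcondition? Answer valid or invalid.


Working backward. After the program, the postcondition b + 3*e = 2*b + b ∨ e > -7 must hold; in canonical form it is 3*e = 2*b ∨ e > -7.
Before b := 3*b + acc + 6: 3*e = 2*acc + 6*b + 12 ∨ e > -7
Before b := e + b - 1: 2*acc + 6*b + 3*e = -6 ∨ e > -7
Before e := b: 2*acc + 9*b = -6 ∨ b > -7
Before assert 2*b + 4 > -9 ∧ b + 2*acc + 9 ≠ -9: 2*b > -13 ∧ 2*acc + b ≠ -18 ∧ (2*acc + 9*b = -6 ∨ b > -7)
The weakest precondition is 2*b > -13 ∧ 2*acc + b ≠ -18 ∧ (2*acc + 9*b = -6 ∨ b > -7).
Check whether 2*b > -17 ∧ 2*acc + b ≠ -18 ∧ (2*acc + 9*b = -6 ∨ b > -7) implies it.
Countermodel: at the initial state acc = 33, b = -8, the precondition holds but the weakest precondition fails.
Answer: invalid


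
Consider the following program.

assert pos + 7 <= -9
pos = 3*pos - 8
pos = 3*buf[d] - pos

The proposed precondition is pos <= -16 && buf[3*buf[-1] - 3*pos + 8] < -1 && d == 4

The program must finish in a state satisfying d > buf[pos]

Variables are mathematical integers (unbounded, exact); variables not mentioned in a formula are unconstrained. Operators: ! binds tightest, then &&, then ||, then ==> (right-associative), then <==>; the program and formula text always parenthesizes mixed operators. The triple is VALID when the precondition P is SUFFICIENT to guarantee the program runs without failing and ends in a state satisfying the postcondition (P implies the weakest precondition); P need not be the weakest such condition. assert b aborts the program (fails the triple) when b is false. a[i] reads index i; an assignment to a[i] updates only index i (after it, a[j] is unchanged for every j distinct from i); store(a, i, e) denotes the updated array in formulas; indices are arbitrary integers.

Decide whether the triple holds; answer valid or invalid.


Working backward. After the program, d > buf[pos] must hold.
Before pos := 3*buf[d] - pos: d > buf[3*buf[d] - pos]
Before pos := 3*pos - 8: d > buf[3*buf[d] - 3*pos + 8]
Before assert pos + 7 <= -9: pos <= -16 && d > buf[3*buf[d] - 3*pos + 8]
The weakest precondition is pos <= -16 && d > buf[3*buf[d] - 3*pos + 8].
Check whether pos <= -16 && buf[3*buf[-1] - 3*pos + 8] < -1 && d == 4 implies it.
Countermodel: at the initial state buf = {[-1] = 0, [4] = 17422, [56] = -2, [52322] = 15219, elsewhere -2}, d = 4, pos = -16, the precondition holds but the weakest precondition fails.
Answer: invalid


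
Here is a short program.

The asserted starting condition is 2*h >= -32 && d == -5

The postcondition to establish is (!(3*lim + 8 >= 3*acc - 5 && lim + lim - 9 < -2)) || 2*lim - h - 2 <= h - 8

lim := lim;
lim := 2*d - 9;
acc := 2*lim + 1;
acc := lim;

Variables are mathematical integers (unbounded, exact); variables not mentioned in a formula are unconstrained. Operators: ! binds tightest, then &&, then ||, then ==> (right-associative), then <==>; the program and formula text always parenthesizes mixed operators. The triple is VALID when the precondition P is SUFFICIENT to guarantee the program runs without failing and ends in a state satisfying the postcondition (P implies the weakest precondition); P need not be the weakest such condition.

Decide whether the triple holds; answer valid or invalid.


Working backward. After the program, the postcondition (!(3*lim + 8 >= 3*acc - 5 && lim + lim - 9 < -2)) || 2*lim - h - 2 <= h - 8 must hold; in canonical form it is (!(3*lim >= 3*acc - 13 && 2*lim < 7)) || 2*lim <= 2*h - 6.
Before acc := lim: (!(2*lim < 7)) || 2*lim <= 2*h - 6
Before acc := 2*lim + 1: (!(2*lim < 7)) || 2*lim <= 2*h - 6
Before lim := 2*d - 9: (!(4*d < 25)) || 4*d <= 2*h + 12
Before lim := lim: (!(4*d < 25)) || 4*d <= 2*h + 12
The weakest precondition is (!(4*d < 25)) || 4*d <= 2*h + 12.
Check whether 2*h >= -32 && d == -5 implies it.
Every state satisfying the precondition satisfies the weakest precondition: the implication holds.
Answer: valid


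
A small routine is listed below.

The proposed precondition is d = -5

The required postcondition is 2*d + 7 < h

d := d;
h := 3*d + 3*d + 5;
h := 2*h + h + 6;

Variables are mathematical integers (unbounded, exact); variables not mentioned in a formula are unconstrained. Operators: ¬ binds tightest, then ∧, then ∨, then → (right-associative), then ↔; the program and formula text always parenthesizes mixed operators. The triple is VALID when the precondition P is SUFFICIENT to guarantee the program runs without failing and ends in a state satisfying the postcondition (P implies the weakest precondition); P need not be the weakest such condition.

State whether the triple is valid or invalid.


Working backward. After the program, the postcondition 2*d + 7 < h must hold; in canonical form it is 2*d < h - 7.
Before h := 2*h + h + 6: 2*d < 3*h - 1
Before h := 3*d + 3*d + 5: 16*d > -14
Before d := d: 16*d > -14
The weakest precondition is 16*d > -14.
Check whether d = -5 implies it.
Countermodel: at the initial state d = -5, the precondition holds but the weakest precondition fails.
Answer: invalid


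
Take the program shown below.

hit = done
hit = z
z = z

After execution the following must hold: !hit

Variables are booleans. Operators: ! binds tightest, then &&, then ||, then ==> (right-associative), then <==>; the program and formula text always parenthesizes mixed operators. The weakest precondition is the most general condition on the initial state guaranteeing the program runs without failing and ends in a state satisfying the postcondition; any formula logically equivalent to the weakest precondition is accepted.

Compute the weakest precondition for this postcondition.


Working backward. After the program, !hit must hold.
Before z := z: !hit
Before hit := z: !z
Before hit := done: !z
Answer: WP = !z


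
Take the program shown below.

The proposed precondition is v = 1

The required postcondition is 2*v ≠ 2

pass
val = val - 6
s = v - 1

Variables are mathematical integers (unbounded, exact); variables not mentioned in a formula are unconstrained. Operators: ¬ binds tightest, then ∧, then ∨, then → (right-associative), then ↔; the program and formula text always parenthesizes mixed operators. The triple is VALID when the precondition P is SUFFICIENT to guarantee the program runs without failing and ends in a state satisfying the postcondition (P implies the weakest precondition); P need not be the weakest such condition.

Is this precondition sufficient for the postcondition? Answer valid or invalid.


Working backward. After the program, 2*v ≠ 2 must hold.
Before s := v - 1: 2*v ≠ 2
Before val := val - 6: 2*v ≠ 2
Before skip: 2*v ≠ 2
The weakest precondition is 2*v ≠ 2.
Check whether v = 1 implies it.
Countermodel: at the initial state v = 1, the precondition holds but the weakest precondition fails.
Answer: invalid


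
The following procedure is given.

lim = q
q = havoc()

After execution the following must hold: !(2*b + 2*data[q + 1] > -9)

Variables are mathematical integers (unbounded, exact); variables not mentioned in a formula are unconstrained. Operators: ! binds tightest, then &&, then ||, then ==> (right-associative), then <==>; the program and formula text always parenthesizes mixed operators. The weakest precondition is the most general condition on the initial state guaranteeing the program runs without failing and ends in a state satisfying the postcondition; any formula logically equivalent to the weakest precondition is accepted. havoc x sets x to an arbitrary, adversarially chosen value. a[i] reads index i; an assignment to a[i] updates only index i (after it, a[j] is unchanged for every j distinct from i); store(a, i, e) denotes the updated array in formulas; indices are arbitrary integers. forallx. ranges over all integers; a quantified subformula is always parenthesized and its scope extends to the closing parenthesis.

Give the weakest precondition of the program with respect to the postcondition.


Working backward. After the program, the postcondition !(2*b + 2*data[q + 1] > -9) must hold; in canonical form it is !(2*data[q + 1] + 2*b > -9).
Before havoc q: forall q_1. (!(2*data[q_1 + 1] + 2*b > -9))
Before lim := q: forall q_1. (!(2*data[q_1 + 1] + 2*b > -9))
Answer: WP = forall q_1. (!(2*data[q_1 + 1] + 2*b > -9))


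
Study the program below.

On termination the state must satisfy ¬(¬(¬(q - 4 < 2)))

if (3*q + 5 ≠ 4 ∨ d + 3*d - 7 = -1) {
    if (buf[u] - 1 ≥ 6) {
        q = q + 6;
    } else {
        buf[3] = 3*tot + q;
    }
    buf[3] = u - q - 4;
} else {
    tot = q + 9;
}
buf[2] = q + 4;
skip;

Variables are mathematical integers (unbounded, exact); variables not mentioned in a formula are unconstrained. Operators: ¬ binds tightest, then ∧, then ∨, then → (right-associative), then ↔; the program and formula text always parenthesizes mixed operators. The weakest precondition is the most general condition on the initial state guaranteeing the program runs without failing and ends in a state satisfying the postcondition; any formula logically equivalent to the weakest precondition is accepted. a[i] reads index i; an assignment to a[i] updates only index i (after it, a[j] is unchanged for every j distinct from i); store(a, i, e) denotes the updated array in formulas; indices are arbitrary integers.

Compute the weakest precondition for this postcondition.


Working backward. After the program, the postcondition ¬(¬(¬(q - 4 < 2))) must hold; in canonical form it is ¬(q < 6).
Before skip: ¬(q < 6)
Before buf[2] := q + 4: ¬(q < 6)
Then branch requires (buf[u] ≥ 7 → (¬(q < 0))) ∧ ((¬(buf[u] ≥ 7)) → (¬(q < 6))); else branch requires ¬(q < 6).
Before the if: ((3*q ≠ -1 ∨ 4*d = 6) → ((buf[u] ≥ 7 → (¬(q < 0))) ∧ ((¬(buf[u] ≥ 7)) → (¬(q < 6))))) ∧ ((¬(3*q ≠ -1 ∨ 4*d = 6)) → (¬(q < 6)))
Answer: WP = ((3*q ≠ -1 ∨ 4*d = 6) → ((buf[u] ≥ 7 → (¬(q < 0))) ∧ ((¬(buf[u] ≥ 7)) → (¬(q < 6))))) ∧ ((¬(3*q ≠ -1 ∨ 4*d = 6)) → (¬(q < 6)))


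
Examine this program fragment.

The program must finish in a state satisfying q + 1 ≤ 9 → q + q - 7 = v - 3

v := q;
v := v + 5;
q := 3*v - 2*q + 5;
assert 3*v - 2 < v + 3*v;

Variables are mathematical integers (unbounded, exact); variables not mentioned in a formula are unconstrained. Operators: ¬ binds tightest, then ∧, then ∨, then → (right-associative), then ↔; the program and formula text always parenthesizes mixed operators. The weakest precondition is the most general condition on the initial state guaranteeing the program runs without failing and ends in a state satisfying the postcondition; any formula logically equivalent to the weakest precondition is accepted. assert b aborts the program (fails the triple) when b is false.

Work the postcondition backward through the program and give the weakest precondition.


Working backward. After the program, the postcondition q + 1 ≤ 9 → q + q - 7 = v - 3 must hold; in canonical form it is q ≤ 8 → 2*q = v + 4.
Before assert 3*v - 2 < v + 3*v: v > -2 ∧ (q ≤ 8 → 2*q = v + 4)
Before q := 3*v - 2*q + 5: v > -2 ∧ (3*v ≤ 2*q + 3 → 5*v = 4*q - 6)
Before v := v + 5: v > -7 ∧ (3*v ≤ 2*q - 12 → 5*v = 4*q - 31)
Before v := q: q > -7 ∧ (q ≤ -12 → q = -31)
Answer: WP = q > -7 ∧ (q ≤ -12 → q = -31)


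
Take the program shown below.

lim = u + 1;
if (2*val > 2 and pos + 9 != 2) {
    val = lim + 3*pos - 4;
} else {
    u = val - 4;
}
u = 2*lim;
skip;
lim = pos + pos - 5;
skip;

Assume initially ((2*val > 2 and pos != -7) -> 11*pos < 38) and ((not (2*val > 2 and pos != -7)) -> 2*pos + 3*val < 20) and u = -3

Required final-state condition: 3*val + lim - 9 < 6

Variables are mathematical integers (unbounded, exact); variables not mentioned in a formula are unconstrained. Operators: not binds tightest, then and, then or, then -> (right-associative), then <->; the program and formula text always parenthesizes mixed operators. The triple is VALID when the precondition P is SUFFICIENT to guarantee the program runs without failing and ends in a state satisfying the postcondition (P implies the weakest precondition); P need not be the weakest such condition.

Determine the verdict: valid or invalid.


Working backward. After the program, the postcondition 3*val + lim - 9 < 6 must hold; in canonical form it is lim + 3*val < 15.
Before skip: lim + 3*val < 15
Before lim := pos + pos - 5: 2*pos + 3*val < 20
Before skip: 2*pos + 3*val < 20
Before u := 2*lim: 2*pos + 3*val < 20
Then branch requires 3*lim + 11*pos < 32; else branch requires 2*pos + 3*val < 20.
Before the if: ((2*val > 2 and pos != -7) -> 3*lim + 11*pos < 32) and ((not (2*val > 2 and pos != -7)) -> 2*pos + 3*val < 20)
Before lim := u + 1: ((2*val > 2 and pos != -7) -> 11*pos + 3*u < 29) and ((not (2*val > 2 and pos != -7)) -> 2*pos + 3*val < 20)
The weakest precondition is ((2*val > 2 and pos != -7) -> 11*pos + 3*u < 29) and ((not (2*val > 2 and pos != -7)) -> 2*pos + 3*val < 20).
Check whether ((2*val > 2 and pos != -7) -> 11*pos < 38) and ((not (2*val > 2 and pos != -7)) -> 2*pos + 3*val < 20) and u = -3 implies it.
Every state satisfying the precondition satisfies the weakest precondition: the implication holds.
Answer: valid


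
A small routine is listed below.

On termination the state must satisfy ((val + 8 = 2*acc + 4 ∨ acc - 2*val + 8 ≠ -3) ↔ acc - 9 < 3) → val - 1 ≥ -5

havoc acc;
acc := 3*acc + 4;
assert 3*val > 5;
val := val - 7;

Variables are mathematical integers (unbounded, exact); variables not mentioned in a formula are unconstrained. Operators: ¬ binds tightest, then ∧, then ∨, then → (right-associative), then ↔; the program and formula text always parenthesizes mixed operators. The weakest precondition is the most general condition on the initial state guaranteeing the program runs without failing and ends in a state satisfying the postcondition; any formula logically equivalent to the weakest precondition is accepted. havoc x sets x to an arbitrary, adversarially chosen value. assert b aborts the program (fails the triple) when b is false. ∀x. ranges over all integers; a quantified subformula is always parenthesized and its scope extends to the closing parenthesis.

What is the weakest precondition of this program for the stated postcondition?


Working backward. After the program, the postcondition ((val + 8 = 2*acc + 4 ∨ acc - 2*val + 8 ≠ -3) ↔ acc - 9 < 3) → val - 1 ≥ -5 must hold; in canonical form it is ((val = 2*acc - 4 ∨ acc ≠ 2*val - 11) ↔ acc < 12) → val ≥ -4.
Before val := val - 7: ((val = 2*acc + 3 ∨ acc ≠ 2*val - 25) ↔ acc < 12) → val ≥ 3
Before assert 3*val > 5: 3*val > 5 ∧ (((val = 2*acc + 3 ∨ acc ≠ 2*val - 25) ↔ acc < 12) → val ≥ 3)
Before acc := 3*acc + 4: 3*val > 5 ∧ (((val = 6*acc + 11 ∨ 3*acc ≠ 2*val - 29) ↔ 3*acc < 8) → val ≥ 3)
Before havoc acc: ∀acc_1. (3*val > 5 ∧ (((val = 6*acc_1 + 11 ∨ 3*acc_1 ≠ 2*val - 29) ↔ 3*acc_1 < 8) → val ≥ 3))
Answer: WP = ∀acc_1. (3*val > 5 ∧ (((val = 6*acc_1 + 11 ∨ 3*acc_1 ≠ 2*val - 29) ↔ 3*acc_1 < 8) → val ≥ 3))


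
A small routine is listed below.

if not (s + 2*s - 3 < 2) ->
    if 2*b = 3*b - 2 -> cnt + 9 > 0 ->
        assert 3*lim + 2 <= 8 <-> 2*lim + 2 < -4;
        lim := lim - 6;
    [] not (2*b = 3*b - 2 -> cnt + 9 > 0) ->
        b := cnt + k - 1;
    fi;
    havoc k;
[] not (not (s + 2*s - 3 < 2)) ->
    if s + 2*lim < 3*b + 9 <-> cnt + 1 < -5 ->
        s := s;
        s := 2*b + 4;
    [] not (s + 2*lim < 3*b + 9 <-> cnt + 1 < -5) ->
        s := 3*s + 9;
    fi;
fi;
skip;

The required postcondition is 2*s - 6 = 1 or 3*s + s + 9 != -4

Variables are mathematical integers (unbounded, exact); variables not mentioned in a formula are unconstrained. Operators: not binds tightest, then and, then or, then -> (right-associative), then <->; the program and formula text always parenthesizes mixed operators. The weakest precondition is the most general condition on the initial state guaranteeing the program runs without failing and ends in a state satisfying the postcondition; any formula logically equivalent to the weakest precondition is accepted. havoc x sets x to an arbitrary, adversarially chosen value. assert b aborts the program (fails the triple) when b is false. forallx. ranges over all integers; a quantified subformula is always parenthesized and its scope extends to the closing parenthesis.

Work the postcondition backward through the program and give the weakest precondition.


Working backward. After the program, the postcondition 2*s - 6 = 1 or 3*s + s + 9 != -4 must hold; in canonical form it is 2*s = 7 or 4*s != -13.
Before skip: 2*s = 7 or 4*s != -13
Then branch requires ((b = 2 -> cnt > -9) -> ((3*lim <= 6 <-> 2*lim < -6) and (2*s = 7 or 4*s != -13))) and ((not (b = 2 -> cnt > -9)) -> (2*s = 7 or 4*s != -13)); else branch requires ((2*lim + s < 3*b + 9 <-> cnt < -6) -> (4*b = -1 or 8*b != -29)) and ((not (2*lim + s < 3*b + 9 <-> cnt < -6)) -> (6*s = -11 or 12*s != -49)).
Before the if: ((not (3*s < 5)) -> (((b = 2 -> cnt > -9) -> ((3*lim <= 6 <-> 2*lim < -6) and (2*s = 7 or 4*s != -13))) and ((not (b = 2 -> cnt > -9)) -> (2*s = 7 or 4*s != -13)))) and (3*s < 5 -> (((2*lim + s < 3*b + 9 <-> cnt < -6) -> (4*b = -1 or 8*b != -29)) and ((not (2*lim + s < 3*b + 9 <-> cnt < -6)) -> (6*s = -11 or 12*s != -49))))
Answer: WP = ((not (3*s < 5)) -> (((b = 2 -> cnt > -9) -> ((3*lim <= 6 <-> 2*lim < -6) and (2*s = 7 or 4*s != -13))) and ((not (b = 2 -> cnt > -9)) -> (2*s = 7 or 4*s != -13)))) and (3*s < 5 -> (((2*lim + s < 3*b + 9 <-> cnt < -6) -> (4*b = -1 or 8*b != -29)) and ((not (2*lim + s < 3*b + 9 <-> cnt < -6)) -> (6*s = -11 or 12*s != -49))))


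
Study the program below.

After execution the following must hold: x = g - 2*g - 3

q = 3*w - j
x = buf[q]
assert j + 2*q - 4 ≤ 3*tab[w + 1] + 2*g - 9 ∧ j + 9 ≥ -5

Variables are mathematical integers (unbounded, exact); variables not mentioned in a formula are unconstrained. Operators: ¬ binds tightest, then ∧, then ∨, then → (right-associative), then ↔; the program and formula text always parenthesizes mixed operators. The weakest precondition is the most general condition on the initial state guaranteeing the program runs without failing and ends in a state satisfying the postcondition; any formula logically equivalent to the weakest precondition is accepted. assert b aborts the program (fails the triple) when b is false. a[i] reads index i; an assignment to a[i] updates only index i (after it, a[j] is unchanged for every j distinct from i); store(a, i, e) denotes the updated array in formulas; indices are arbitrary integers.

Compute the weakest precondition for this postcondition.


Working backward. After the program, the postcondition x = g - 2*g - 3 must hold; in canonical form it is g + x = -3.
Before assert j + 2*q - 4 ≤ 3*tab[w + 1] + 2*g - 9 ∧ j + 9 ≥ -5: j + 2*q ≤ 3*tab[w + 1] + 2*g - 5 ∧ j ≥ -14 ∧ g + x = -3
Before x := buf[q]: j + 2*q ≤ 3*tab[w + 1] + 2*g - 5 ∧ j ≥ -14 ∧ buf[q] + g = -3
Before q := 3*w - j: 6*w ≤ 3*tab[w + 1] + 2*g + j - 5 ∧ j ≥ -14 ∧ buf[-j + 3*w] + g = -3
Answer: WP = 6*w ≤ 3*tab[w + 1] + 2*g + j - 5 ∧ j ≥ -14 ∧ buf[-j + 3*w] + g = -3


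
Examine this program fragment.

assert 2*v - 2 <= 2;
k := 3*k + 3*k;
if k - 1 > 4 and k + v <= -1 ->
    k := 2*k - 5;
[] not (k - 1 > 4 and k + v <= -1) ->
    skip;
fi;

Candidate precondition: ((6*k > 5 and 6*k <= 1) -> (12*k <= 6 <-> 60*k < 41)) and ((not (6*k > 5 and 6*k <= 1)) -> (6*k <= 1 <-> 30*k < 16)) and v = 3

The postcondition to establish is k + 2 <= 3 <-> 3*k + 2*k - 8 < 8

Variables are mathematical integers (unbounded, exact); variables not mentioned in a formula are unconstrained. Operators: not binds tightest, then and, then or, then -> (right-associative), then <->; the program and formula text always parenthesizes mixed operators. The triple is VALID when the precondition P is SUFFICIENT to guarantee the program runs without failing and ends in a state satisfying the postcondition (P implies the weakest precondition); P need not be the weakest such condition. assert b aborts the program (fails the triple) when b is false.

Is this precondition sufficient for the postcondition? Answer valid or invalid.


Working backward. After the program, the postcondition k + 2 <= 3 <-> 3*k + 2*k - 8 < 8 must hold; in canonical form it is k <= 1 <-> 5*k < 16.
Then branch requires 2*k <= 6 <-> 10*k < 41; else branch requires k <= 1 <-> 5*k < 16.
Before the if: ((k > 5 and k + v <= -1) -> (2*k <= 6 <-> 10*k < 41)) and ((not (k > 5 and k + v <= -1)) -> (k <= 1 <-> 5*k < 16))
Before k := 3*k + 3*k: ((6*k > 5 and 6*k + v <= -1) -> (12*k <= 6 <-> 60*k < 41)) and ((not (6*k > 5 and 6*k + v <= -1)) -> (6*k <= 1 <-> 30*k < 16))
Before assert 2*v - 2 <= 2: 2*v <= 4 and ((6*k > 5 and 6*k + v <= -1) -> (12*k <= 6 <-> 60*k < 41)) and ((not (6*k > 5 and 6*k + v <= -1)) -> (6*k <= 1 <-> 30*k < 16))
The weakest precondition is 2*v <= 4 and ((6*k > 5 and 6*k + v <= -1) -> (12*k <= 6 <-> 60*k < 41)) and ((not (6*k > 5 and 6*k + v <= -1)) -> (6*k <= 1 <-> 30*k < 16)).
Check whether ((6*k > 5 and 6*k <= 1) -> (12*k <= 6 <-> 60*k < 41)) and ((not (6*k > 5 and 6*k <= 1)) -> (6*k <= 1 <-> 30*k < 16)) and v = 3 implies it.
Countermodel: at the initial state k = 1, v = 3, the precondition holds but the weakest precondition fails.
Answer: invalid


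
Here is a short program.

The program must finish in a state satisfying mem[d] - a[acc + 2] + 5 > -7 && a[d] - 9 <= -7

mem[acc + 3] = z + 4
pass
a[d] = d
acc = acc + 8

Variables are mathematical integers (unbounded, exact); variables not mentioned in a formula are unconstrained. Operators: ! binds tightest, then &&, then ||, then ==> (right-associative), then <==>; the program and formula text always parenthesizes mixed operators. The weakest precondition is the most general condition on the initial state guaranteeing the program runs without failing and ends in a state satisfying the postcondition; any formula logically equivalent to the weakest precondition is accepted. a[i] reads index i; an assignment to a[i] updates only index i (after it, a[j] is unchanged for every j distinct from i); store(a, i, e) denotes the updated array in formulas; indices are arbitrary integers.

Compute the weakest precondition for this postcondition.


Working backward. After the program, the postcondition mem[d] - a[acc + 2] + 5 > -7 && a[d] - 9 <= -7 must hold; in canonical form it is mem[d] > a[acc + 2] - 12 && a[d] <= 2.
Before acc := acc + 8: mem[d] > a[acc + 10] - 12 && a[d] <= 2
Before a[d] := d: mem[d] > store(a, d, d)[acc + 10] - 12 && store(a, d, d)[d] <= 2
Before skip: mem[d] > store(a, d, d)[acc + 10] - 12 && store(a, d, d)[d] <= 2
Before mem[acc + 3] := z + 4: store(mem, acc + 3, z + 4)[d] > store(a, d, d)[acc + 10] - 12 && store(a, d, d)[d] <= 2
Answer: WP = store(mem, acc + 3, z + 4)[d] > store(a, d, d)[acc + 10] - 12 && store(a, d, d)[d] <= 2


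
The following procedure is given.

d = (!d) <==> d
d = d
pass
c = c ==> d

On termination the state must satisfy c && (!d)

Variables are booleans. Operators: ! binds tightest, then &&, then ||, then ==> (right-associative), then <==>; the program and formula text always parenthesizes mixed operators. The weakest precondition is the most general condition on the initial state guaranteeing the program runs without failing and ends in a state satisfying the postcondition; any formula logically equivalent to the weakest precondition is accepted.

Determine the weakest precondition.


Working backward. After the program, c && (!d) must hold.
Before c := c ==> d: (c ==> d) && (!d)
Before skip: (c ==> d) && (!d)
Before d := d: (c ==> d) && (!d)
Before d := (!d) <==> d: (c ==> ((!d) <==> d)) && (!((!d) <==> d))
Answer: WP = (c ==> ((!d) <==> d)) && (!((!d) <==> d))
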